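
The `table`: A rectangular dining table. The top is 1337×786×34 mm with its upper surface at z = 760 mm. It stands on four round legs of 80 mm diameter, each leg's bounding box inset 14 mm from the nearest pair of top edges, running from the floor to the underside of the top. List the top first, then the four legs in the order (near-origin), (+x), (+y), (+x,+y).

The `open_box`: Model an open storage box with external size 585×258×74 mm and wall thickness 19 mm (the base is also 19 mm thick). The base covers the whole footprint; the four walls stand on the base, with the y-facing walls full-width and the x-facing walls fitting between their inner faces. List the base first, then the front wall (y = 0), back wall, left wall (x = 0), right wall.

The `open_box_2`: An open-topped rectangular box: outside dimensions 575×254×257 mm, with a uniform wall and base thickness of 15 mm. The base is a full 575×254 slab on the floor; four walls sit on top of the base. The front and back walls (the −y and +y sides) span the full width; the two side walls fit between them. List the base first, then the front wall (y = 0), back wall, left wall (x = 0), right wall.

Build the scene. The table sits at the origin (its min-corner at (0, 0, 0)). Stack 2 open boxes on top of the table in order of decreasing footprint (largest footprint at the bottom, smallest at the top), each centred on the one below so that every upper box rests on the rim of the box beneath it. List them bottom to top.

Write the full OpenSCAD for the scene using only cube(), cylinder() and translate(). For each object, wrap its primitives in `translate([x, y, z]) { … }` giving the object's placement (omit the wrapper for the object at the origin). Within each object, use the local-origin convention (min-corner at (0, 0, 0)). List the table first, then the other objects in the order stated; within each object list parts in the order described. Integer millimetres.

translate([0, 0, 726]) cube([1337, 786, 34]);
translate([54, 54, 0]) cylinder(h = 726, r = 40);
translate([1283, 54, 0]) cylinder(h = 726, r = 40);
translate([54, 732, 0]) cylinder(h = 726, r = 40);
translate([1283, 732, 0]) cylinder(h = 726, r = 40);
translate([376, 264, 760]) {
  cube([585, 258, 19]);
  translate([0, 0, 19]) cube([585, 19, 55]);
  translate([0, 239, 19]) cube([585, 19, 55]);
  translate([0, 19, 19]) cube([19, 220, 55]);
  translate([566, 19, 19]) cube([19, 220, 55]);
}
translate([381, 266, 834]) {
  cube([575, 254, 15]);
  translate([0, 0, 15]) cube([575, 15, 242]);
  translate([0, 239, 15]) cube([575, 15, 242]);
  translate([0, 15, 15]) cube([15, 224, 242]);
  translate([560, 15, 15]) cube([15, 224, 242]);
}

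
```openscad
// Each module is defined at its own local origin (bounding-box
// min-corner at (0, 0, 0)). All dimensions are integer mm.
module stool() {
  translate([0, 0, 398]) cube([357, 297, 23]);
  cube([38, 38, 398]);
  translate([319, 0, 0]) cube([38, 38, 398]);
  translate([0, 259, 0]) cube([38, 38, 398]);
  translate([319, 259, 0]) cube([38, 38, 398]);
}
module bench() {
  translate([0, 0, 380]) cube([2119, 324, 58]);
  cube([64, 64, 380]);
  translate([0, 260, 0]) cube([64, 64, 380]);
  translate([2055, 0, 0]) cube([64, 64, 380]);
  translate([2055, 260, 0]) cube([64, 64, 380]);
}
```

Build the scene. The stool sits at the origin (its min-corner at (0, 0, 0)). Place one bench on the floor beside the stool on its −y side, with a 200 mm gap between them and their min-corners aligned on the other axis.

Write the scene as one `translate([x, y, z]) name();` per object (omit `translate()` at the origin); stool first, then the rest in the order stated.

stool();
translate([0, -524, 0]) bench();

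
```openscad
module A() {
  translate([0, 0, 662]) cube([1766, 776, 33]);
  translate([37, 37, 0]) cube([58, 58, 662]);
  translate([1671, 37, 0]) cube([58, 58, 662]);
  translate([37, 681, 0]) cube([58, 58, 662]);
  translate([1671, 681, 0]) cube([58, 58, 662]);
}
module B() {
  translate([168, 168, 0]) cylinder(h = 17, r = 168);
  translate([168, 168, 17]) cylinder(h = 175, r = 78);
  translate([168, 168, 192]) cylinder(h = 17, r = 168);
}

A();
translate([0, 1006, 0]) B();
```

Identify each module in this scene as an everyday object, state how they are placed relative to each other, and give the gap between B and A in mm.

A is a table. B is a spool. The spool is on the floor beside the table on its +y side. The gap between the spool and the table is 230 mm.

The spool's nearest face is 230 mm from the table's +y face.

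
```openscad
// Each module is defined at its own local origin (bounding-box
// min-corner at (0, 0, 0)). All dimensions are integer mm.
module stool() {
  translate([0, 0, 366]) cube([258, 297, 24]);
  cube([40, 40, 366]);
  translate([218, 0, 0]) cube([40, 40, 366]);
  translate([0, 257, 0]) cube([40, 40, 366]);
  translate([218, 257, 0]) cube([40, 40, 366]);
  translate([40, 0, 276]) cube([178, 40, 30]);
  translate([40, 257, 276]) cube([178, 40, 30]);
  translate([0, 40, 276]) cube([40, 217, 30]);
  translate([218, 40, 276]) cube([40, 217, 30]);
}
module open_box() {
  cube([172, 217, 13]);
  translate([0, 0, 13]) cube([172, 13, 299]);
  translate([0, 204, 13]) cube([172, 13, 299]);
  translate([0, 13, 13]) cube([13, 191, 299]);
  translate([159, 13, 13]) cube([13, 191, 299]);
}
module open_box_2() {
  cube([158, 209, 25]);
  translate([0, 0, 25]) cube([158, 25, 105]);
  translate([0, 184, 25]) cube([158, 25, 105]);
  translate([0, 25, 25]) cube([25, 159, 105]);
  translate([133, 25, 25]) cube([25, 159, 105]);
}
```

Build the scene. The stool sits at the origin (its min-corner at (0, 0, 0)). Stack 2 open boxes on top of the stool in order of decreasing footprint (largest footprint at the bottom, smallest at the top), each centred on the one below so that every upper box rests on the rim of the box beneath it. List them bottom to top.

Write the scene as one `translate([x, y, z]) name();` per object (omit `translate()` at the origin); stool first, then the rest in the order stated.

stool();
translate([43, 40, 390]) open_box();
translate([50, 44, 702]) open_box_2();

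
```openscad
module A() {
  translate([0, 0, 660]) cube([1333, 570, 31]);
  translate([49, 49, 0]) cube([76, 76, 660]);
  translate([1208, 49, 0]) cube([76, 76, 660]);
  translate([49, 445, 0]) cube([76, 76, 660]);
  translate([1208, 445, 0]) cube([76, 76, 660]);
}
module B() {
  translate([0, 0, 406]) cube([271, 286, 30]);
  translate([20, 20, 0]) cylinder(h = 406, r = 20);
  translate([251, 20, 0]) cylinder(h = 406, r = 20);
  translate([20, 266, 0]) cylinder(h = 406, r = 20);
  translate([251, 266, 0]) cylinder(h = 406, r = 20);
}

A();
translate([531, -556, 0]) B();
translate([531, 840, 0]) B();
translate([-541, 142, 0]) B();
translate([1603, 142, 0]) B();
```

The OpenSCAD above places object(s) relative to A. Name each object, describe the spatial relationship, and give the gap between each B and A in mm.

A is a table. B is a stool. Four stools sit around the table at the −y, +y, −x, +x sides. The gap between each stool and the table is 270 mm.

Each stool's nearest face is 270 mm from the table's bounding box.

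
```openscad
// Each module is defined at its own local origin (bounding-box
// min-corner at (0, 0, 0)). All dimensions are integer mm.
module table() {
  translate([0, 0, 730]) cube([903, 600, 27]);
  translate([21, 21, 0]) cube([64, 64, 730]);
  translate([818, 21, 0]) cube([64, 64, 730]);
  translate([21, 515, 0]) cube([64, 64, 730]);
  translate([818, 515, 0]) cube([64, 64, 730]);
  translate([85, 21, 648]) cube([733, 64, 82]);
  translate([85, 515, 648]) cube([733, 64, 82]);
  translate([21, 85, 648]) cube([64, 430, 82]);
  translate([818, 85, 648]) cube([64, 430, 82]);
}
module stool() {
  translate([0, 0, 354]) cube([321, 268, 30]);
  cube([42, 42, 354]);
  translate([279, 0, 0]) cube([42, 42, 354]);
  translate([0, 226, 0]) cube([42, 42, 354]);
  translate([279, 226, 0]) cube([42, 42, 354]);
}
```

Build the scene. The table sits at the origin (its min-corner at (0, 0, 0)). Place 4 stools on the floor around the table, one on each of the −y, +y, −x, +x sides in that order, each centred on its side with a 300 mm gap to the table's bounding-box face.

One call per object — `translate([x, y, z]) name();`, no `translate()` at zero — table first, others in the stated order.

table();
translate([291, -568, 0]) stool();
translate([291, 900, 0]) stool();
translate([-621, 166, 0]) stool();
translate([1203, 166, 0]) stool();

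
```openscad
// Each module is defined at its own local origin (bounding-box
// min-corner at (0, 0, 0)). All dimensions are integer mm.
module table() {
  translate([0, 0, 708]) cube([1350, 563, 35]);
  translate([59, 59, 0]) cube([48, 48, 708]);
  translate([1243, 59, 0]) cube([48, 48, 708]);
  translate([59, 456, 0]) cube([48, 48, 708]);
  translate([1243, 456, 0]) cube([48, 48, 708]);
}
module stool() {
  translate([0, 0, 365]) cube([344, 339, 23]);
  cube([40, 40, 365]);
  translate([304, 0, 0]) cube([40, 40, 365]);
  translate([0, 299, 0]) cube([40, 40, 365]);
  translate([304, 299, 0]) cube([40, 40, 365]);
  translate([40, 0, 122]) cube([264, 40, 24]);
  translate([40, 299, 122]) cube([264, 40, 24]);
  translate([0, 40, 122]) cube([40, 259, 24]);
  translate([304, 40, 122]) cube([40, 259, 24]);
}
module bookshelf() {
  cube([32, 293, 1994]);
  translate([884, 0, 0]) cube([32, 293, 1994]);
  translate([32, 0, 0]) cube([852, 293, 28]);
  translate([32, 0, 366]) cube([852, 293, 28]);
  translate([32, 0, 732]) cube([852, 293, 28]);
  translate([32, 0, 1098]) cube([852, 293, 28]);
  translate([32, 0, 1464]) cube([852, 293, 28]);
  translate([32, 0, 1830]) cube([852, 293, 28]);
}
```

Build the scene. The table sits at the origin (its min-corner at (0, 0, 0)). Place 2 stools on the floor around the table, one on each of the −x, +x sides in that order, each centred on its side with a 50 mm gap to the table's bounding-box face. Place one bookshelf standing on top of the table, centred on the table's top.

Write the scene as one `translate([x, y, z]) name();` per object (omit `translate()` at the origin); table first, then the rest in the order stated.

table();
translate([-394, 112, 0]) stool();
translate([1400, 112, 0]) stool();
translate([217, 135, 743]) bookshelf();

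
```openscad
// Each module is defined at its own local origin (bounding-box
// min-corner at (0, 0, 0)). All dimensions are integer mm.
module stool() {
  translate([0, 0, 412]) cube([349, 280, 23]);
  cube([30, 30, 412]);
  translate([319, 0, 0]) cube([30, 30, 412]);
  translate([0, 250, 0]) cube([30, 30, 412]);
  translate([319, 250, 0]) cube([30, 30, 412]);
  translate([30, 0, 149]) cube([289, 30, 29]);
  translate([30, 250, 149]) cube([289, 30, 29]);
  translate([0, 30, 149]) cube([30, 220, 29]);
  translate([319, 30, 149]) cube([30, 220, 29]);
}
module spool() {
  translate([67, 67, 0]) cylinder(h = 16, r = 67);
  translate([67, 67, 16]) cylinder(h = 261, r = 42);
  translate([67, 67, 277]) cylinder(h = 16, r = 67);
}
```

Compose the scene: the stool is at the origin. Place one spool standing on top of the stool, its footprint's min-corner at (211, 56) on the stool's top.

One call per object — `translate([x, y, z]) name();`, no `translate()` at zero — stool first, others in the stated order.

stool();
translate([211, 56, 435]) spool();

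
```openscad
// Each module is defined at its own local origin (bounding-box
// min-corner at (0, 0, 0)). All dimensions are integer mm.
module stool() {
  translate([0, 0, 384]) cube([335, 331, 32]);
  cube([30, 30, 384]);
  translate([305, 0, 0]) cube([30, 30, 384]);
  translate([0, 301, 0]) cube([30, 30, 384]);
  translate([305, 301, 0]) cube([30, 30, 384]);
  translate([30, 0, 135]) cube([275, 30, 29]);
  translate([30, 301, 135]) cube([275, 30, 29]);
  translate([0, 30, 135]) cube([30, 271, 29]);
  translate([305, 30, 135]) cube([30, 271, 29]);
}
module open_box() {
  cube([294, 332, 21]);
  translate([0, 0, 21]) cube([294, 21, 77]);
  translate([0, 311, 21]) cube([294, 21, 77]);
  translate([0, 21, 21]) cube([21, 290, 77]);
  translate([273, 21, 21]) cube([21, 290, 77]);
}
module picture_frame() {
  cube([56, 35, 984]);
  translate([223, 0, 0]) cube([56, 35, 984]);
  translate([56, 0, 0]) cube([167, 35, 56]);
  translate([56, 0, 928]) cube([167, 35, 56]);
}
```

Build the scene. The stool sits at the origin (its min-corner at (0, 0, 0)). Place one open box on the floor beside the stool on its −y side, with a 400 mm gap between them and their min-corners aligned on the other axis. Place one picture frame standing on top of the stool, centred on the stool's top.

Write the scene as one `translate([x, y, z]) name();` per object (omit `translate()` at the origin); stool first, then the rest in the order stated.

stool();
translate([0, -732, 0]) open_box();
translate([28, 148, 416]) picture_frame();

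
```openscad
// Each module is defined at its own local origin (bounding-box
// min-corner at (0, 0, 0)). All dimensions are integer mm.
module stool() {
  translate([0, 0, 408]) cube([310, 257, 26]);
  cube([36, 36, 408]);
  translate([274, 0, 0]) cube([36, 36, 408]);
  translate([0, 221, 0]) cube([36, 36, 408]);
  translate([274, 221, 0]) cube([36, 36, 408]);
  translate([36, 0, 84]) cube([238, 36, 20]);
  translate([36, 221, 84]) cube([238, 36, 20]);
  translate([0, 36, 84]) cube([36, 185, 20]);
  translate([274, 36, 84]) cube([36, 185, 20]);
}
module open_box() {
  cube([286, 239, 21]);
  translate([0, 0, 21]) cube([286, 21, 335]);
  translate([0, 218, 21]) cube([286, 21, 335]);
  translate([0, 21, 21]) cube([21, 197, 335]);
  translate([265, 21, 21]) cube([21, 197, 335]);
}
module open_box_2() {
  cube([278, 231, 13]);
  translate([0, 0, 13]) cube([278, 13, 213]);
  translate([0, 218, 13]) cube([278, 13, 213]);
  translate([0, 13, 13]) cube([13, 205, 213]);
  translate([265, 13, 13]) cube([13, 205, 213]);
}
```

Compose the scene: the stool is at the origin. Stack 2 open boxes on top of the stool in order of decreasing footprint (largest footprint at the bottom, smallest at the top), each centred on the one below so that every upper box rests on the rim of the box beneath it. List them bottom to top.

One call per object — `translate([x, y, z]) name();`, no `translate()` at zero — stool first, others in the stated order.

stool();
translate([12, 9, 434]) open_box();
translate([16, 13, 790]) open_box_2();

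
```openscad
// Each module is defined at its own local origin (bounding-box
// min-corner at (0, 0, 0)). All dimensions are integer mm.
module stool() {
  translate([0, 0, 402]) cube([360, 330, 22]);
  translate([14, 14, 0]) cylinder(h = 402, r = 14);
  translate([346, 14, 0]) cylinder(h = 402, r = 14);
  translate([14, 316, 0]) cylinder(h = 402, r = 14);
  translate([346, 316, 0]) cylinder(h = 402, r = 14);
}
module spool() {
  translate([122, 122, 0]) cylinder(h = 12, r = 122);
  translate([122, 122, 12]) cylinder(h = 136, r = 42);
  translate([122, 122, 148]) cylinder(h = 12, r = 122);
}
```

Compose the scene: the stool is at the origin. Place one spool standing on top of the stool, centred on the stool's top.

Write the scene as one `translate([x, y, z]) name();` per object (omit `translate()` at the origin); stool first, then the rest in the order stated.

stool();
translate([58, 43, 424]) spool();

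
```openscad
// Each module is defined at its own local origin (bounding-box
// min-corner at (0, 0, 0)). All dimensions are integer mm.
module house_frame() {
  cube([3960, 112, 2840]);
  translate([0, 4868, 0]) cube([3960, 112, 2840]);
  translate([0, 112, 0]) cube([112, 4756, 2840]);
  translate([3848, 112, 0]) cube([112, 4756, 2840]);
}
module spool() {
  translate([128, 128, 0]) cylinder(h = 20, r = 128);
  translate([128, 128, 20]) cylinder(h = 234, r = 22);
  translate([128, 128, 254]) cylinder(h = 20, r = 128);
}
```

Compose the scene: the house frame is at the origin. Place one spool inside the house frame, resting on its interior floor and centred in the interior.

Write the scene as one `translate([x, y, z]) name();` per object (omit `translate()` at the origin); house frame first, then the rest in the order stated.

house_frame();
translate([1852, 2362, 0]) spool();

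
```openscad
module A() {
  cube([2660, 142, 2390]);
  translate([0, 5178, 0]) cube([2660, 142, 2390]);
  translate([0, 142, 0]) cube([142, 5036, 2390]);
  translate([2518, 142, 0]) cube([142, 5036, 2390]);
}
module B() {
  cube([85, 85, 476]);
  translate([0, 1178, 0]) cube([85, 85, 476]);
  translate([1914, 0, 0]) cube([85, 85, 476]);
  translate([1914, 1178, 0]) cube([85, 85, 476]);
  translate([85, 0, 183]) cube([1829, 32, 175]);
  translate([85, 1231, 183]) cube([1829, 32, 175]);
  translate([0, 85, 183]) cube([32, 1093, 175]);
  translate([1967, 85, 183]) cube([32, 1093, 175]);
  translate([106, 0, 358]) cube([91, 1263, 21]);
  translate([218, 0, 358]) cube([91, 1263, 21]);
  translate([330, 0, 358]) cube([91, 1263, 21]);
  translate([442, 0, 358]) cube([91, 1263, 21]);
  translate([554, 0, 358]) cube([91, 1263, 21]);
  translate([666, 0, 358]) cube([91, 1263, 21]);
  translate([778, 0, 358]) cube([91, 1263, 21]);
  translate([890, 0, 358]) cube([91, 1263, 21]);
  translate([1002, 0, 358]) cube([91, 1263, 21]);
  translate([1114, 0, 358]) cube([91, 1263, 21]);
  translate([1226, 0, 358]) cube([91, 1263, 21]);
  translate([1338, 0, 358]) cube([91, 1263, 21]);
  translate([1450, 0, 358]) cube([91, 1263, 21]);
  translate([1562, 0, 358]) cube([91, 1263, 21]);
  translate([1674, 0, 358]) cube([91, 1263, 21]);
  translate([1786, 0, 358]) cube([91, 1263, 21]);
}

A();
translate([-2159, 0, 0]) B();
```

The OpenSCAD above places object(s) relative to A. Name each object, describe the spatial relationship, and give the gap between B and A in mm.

The bed frame's nearest face is 160 mm from the house frame's −x face.

A is a house frame. B is a bed frame. The bed frame is on the floor beside the house frame on its −x side. The gap between the bed frame and the house frame is 160 mm.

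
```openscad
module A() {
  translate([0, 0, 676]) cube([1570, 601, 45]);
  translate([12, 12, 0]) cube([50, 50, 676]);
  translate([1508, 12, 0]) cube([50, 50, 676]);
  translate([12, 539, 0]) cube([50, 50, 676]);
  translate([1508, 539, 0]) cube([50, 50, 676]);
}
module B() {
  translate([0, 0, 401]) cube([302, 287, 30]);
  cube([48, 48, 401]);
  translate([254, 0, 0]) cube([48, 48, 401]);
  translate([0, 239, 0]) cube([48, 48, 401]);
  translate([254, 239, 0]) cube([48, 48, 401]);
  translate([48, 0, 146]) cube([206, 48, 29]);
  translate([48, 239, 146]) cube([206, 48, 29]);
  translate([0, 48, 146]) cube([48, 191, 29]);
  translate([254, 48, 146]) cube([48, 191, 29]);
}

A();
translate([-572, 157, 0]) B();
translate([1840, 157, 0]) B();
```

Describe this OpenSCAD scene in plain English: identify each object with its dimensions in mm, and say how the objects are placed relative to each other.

A is a table: top 1570 mm (x) × 601 mm (y), 45 mm thick, upper face at z = 721 mm, on four 50×50 mm square legs, each inset 12 mm from the nearest pair of top edges, running from z = 0 to the bottom of the top.

B is a simple wooden stool: a rectangular seat 302 mm (x) by 287 mm (y), 30 mm thick, top face at z = 431 mm, on four square legs, each 48×48 mm in cross-section. The legs rest on z = 0, each flush with a corner of the seat. Four stretchers, 48 mm wide and 29 mm tall, connect adjacent legs with their undersides at z = 146 mm, each running between the inner faces of the legs it joins and aligned with the legs' outer faces on the other axis.

Two stools sit around the table at the −x, +x sides.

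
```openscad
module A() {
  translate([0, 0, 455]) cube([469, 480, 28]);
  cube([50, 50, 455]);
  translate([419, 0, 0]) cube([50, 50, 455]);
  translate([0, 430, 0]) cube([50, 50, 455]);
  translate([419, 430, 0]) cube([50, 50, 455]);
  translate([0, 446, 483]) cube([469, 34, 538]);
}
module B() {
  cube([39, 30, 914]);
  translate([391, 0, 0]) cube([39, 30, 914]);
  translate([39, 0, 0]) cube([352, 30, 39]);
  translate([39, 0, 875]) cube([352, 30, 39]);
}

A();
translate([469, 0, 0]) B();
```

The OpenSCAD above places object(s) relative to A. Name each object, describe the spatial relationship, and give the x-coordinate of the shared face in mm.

The chair's +x face and the picture frame's −x face are both at x = 469 mm.

A is a chair. B is a picture frame. The picture frame is against the chair's +x side, with their −y faces flush. The x-coordinate of the shared face is 469 mm.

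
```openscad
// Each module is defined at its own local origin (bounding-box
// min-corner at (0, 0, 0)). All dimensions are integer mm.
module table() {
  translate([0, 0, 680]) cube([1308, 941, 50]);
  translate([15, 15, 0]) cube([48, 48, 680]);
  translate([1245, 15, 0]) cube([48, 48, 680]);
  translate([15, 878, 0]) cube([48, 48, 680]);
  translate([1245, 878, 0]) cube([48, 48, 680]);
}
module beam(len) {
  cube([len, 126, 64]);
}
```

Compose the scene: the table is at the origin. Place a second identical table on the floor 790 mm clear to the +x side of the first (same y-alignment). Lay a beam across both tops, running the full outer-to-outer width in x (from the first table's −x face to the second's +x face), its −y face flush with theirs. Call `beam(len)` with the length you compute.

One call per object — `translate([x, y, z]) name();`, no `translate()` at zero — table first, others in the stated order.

table();
translate([2098, 0, 0]) table();
translate([0, 0, 730]) beam(3406);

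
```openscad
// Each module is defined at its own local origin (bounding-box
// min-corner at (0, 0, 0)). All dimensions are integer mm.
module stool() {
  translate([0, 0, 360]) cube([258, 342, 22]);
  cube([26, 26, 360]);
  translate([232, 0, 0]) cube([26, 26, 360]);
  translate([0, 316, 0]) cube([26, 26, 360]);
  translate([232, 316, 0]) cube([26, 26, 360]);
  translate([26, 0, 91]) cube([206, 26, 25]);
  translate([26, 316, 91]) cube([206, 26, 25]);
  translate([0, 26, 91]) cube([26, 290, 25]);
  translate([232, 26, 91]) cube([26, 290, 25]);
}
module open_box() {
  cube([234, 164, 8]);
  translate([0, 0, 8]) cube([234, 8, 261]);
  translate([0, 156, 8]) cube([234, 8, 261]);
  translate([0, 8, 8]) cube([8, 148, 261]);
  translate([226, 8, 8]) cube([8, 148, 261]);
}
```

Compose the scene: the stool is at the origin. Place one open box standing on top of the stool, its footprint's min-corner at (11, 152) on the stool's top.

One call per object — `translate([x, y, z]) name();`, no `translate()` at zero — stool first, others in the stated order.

stool();
translate([11, 152, 382]) open_box();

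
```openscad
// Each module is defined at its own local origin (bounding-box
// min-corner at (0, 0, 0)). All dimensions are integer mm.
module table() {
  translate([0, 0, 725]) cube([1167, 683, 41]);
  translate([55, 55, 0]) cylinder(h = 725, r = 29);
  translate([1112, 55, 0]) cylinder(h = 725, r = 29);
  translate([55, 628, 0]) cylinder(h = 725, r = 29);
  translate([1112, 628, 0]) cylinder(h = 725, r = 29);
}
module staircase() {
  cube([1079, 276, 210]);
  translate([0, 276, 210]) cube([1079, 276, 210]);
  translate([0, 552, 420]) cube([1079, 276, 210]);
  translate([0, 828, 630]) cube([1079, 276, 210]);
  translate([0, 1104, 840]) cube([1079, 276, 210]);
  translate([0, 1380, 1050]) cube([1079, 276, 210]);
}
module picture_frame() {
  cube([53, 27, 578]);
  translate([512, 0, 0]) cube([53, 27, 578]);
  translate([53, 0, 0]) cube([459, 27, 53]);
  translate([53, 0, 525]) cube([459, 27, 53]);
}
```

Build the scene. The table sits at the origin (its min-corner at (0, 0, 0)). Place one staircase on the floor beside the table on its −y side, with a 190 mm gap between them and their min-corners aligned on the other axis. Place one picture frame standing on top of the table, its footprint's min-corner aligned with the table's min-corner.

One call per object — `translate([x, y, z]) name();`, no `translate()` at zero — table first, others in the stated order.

table();
translate([0, -1846, 0]) staircase();
translate([0, 0, 766]) picture_frame();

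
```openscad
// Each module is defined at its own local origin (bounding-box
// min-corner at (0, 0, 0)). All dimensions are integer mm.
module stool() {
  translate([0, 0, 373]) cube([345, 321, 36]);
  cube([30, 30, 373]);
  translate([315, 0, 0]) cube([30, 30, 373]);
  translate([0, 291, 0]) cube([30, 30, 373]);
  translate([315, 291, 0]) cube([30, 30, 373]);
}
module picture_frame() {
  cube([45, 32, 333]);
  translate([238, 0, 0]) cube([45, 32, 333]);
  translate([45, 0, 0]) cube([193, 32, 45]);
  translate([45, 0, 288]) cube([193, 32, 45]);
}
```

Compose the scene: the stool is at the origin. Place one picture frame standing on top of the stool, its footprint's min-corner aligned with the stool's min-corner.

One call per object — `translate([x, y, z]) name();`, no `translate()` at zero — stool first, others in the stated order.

stool();
translate([0, 0, 409]) picture_frame();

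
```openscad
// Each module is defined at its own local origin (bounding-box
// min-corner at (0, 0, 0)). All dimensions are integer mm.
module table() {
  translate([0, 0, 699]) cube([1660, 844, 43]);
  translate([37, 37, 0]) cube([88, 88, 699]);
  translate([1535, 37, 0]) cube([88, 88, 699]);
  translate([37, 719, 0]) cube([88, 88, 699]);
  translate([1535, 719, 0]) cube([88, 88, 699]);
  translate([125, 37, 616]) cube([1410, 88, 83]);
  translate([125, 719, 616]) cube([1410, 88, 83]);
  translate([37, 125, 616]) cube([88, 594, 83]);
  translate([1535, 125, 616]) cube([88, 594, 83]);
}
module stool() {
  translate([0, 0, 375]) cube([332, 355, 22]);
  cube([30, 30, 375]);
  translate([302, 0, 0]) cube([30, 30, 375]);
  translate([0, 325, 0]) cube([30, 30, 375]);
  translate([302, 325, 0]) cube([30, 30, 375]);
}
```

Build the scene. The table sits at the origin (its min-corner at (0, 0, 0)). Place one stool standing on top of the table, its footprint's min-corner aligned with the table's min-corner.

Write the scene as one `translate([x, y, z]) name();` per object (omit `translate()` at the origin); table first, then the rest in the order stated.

table();
translate([0, 0, 742]) stool();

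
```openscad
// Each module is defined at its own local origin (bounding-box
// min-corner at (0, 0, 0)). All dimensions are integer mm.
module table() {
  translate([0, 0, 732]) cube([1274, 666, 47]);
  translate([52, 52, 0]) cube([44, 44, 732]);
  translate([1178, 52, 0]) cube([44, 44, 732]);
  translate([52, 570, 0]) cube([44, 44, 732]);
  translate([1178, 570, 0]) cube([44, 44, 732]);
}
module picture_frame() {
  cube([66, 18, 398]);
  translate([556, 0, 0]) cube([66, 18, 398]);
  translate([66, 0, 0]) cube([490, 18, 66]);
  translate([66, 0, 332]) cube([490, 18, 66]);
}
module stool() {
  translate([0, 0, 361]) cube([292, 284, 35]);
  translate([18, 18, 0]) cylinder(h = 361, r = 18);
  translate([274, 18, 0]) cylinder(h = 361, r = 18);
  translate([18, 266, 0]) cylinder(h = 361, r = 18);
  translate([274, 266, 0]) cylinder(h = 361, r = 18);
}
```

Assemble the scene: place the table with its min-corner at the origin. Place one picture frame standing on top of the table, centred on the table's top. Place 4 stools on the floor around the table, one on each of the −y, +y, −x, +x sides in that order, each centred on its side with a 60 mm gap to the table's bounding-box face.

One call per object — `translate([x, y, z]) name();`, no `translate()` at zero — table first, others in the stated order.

table();
translate([326, 324, 779]) picture_frame();
translate([491, -344, 0]) stool();
translate([491, 726, 0]) stool();
translate([-352, 191, 0]) stool();
translate([1334, 191, 0]) stool();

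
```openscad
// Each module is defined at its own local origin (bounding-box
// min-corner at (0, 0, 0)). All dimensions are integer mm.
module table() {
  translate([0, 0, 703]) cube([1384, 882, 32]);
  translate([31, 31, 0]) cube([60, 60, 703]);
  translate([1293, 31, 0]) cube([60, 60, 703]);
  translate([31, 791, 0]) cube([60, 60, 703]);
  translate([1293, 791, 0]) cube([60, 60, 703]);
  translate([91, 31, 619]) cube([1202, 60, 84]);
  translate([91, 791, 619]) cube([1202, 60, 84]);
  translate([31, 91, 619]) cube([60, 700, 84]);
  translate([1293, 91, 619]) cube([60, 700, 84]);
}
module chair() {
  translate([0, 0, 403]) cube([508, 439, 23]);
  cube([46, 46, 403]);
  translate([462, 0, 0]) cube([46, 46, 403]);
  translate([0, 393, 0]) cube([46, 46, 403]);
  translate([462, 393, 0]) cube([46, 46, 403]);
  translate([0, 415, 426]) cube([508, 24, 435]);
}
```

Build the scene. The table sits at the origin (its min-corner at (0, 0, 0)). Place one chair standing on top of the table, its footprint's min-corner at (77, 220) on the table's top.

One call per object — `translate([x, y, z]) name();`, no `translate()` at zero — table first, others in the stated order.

table();
translate([77, 220, 735]) chair();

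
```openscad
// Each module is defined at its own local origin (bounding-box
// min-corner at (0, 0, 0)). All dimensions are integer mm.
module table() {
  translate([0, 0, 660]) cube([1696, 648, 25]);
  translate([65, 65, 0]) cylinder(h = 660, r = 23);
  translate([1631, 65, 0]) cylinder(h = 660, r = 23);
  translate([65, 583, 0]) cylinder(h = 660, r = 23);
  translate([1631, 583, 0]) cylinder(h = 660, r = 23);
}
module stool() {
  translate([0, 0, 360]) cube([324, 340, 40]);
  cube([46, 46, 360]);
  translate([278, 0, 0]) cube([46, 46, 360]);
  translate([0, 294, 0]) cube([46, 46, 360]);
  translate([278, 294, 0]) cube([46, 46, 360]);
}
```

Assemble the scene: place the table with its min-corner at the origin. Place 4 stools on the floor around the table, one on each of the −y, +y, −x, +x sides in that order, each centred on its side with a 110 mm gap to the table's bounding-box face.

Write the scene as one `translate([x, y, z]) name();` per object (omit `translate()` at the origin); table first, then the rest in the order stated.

table();
translate([686, -450, 0]) stool();
translate([686, 758, 0]) stool();
translate([-434, 154, 0]) stool();
translate([1806, 154, 0]) stool();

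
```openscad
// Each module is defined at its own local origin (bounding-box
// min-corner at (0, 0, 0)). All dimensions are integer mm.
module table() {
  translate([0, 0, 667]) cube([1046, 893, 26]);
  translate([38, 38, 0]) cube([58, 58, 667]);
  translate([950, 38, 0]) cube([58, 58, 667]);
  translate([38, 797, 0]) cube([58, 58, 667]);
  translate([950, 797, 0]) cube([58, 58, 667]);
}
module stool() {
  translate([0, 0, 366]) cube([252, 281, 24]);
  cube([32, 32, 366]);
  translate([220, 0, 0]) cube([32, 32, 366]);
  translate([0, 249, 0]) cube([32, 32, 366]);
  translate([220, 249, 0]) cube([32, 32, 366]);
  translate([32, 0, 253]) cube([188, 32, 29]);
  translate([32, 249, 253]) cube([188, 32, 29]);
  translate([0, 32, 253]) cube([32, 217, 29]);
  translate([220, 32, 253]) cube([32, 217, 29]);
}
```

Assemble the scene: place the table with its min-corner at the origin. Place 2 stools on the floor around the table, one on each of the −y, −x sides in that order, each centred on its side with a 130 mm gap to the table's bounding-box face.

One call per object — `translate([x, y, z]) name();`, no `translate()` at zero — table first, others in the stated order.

table();
translate([397, -411, 0]) stool();
translate([-382, 306, 0]) stool();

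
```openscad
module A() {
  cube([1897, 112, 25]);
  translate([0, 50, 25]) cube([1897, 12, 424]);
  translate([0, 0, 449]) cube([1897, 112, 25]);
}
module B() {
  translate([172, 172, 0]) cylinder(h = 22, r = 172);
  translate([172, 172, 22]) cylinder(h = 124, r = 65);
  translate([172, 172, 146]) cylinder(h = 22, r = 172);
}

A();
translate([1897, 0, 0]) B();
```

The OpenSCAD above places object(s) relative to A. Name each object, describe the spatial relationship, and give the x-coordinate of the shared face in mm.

The I-beam's +x face and the spool's −x face are both at x = 1897 mm.

A is an I-beam. B is a spool. The spool is against the I-beam's +x side, with their −y faces flush. The x-coordinate of the shared face is 1897 mm.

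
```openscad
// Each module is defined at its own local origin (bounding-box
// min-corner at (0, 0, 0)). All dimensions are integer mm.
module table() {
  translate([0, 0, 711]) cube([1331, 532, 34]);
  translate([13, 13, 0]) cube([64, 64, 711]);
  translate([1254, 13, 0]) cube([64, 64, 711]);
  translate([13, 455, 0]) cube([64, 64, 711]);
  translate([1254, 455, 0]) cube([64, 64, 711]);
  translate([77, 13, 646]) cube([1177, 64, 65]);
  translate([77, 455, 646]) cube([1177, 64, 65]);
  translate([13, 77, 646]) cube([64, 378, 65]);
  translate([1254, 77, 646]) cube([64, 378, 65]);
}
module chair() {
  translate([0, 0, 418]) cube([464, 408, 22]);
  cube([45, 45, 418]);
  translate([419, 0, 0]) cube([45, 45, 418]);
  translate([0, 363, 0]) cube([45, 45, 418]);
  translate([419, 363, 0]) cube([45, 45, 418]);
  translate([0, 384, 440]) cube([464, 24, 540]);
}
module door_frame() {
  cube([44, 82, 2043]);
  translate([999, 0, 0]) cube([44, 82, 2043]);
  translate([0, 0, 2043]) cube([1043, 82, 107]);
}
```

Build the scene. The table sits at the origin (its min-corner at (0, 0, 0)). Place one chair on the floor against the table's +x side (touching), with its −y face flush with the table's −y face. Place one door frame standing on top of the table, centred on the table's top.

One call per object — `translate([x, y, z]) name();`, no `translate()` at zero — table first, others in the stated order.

table();
translate([1331, 0, 0]) chair();
translate([144, 225, 745]) door_frame();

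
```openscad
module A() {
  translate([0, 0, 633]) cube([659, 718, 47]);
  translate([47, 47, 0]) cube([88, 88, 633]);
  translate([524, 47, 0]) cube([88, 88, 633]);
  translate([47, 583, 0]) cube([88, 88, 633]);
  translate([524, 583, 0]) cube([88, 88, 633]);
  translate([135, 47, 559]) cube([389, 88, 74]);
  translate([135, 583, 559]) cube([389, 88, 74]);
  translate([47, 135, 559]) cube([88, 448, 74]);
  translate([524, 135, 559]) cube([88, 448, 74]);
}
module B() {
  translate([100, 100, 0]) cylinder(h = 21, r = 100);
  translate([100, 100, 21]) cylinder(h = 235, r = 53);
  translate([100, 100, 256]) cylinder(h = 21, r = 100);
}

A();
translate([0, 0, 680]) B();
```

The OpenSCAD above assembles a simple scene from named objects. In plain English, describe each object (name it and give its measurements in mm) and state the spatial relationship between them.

A is a table with a 659×718 mm rectangular top, 47 mm thick, top surface at z = 680 mm, supported by four 88×88 mm square legs, each inset 47 mm from the nearest pair of top edges, running from the floor. Four apron rails, 88 mm thick and 74 mm tall, run between adjacent legs with their top edges flush with the underside of the top and their outer faces flush with the legs' outer faces.

B is a spool: two coaxial disc flanges of radius 100 mm and thickness 21 mm, joined by a core cylinder of radius 53 mm and height 235 mm. The lower flange rests on z = 0 and the three cylinders share a vertical axis.

The spool is on top of the table.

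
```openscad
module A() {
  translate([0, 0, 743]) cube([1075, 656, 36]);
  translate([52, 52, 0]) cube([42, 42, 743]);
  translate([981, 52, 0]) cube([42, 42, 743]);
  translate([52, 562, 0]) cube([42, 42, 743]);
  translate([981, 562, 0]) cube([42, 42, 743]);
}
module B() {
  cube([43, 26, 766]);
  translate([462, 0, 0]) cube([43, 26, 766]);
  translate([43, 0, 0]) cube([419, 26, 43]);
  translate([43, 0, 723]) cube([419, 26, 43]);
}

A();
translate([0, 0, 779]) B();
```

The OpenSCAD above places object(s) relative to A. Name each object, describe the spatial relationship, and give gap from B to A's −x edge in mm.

A is a table. B is a picture frame. The picture frame is on top of the table. The gap from the picture frame to the table's −x edge is 0 mm.

The picture frame's min-x is at 0; the table's min-x is 0; gap = 0 mm.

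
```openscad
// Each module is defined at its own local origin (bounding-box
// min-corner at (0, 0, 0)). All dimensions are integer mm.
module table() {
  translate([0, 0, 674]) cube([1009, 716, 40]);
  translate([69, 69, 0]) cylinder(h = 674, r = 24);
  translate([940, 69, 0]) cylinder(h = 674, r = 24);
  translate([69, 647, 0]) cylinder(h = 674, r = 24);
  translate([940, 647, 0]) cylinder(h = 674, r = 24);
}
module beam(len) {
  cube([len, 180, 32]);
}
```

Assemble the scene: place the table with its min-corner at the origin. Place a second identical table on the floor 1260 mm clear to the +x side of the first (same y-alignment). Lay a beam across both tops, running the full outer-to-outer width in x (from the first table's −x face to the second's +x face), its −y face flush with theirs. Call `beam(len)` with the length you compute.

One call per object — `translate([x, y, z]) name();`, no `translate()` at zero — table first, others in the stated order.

table();
translate([2269, 0, 0]) table();
translate([0, 0, 714]) beam(3278);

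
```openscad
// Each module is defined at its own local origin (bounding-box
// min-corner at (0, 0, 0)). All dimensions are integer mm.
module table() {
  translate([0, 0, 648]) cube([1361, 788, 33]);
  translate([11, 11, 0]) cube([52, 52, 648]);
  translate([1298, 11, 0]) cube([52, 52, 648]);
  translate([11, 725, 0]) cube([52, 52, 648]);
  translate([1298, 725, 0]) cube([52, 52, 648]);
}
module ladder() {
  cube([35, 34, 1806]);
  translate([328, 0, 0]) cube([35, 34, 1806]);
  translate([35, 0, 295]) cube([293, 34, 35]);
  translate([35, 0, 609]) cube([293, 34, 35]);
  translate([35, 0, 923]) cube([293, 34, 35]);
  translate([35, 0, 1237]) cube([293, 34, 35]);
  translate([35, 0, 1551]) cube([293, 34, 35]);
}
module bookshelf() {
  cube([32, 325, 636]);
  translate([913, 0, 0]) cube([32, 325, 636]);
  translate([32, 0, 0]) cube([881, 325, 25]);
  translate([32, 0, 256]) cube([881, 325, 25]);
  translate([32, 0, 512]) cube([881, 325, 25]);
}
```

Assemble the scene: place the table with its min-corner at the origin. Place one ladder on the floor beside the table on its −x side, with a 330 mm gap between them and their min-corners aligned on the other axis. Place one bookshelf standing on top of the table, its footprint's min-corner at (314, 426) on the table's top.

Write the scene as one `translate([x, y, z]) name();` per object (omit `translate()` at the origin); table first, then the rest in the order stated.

table();
translate([-693, 0, 0]) ladder();
translate([314, 426, 681]) bookshelf();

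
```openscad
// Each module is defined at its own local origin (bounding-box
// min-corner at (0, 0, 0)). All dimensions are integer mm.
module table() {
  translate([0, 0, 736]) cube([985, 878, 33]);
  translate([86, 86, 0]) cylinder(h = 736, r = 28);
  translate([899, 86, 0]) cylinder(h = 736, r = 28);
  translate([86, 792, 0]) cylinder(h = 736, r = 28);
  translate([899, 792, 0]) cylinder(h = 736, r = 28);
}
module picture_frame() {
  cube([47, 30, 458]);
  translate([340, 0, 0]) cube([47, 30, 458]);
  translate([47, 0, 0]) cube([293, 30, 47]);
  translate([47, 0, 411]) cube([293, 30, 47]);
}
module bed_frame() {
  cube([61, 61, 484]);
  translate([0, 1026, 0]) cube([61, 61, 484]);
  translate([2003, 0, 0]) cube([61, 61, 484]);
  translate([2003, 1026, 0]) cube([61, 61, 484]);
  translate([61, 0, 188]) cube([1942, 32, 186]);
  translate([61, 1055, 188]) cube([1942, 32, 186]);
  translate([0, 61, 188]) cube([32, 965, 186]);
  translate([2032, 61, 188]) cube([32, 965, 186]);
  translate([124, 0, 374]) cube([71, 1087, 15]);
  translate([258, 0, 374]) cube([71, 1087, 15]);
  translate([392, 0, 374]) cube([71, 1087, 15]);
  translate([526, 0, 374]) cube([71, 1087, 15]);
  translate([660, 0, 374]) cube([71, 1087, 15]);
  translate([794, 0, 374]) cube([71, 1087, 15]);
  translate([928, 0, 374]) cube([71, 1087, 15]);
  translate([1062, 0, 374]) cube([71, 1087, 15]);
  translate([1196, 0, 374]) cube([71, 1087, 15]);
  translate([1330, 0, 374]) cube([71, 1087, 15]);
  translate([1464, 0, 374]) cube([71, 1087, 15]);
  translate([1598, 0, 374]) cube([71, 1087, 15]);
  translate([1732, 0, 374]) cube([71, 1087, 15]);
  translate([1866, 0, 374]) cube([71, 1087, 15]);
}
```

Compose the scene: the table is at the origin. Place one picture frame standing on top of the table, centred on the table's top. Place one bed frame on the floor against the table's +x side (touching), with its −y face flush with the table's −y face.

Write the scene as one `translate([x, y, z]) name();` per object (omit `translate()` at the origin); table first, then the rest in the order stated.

table();
translate([299, 424, 769]) picture_frame();
translate([985, 0, 0]) bed_frame();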